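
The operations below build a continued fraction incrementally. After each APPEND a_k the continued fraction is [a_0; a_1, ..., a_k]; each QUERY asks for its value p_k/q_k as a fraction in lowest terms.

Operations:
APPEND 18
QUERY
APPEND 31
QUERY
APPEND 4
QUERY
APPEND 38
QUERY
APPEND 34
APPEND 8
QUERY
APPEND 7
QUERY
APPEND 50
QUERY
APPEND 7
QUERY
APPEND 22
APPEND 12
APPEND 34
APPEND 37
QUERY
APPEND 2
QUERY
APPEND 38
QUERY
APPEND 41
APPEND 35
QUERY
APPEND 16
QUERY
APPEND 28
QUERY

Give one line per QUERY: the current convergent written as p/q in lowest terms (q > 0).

18/1
559/31
2254/125
86211/4781
23553635/1306213
167808873/9306170
8413997285/466614713
59065789868/3275609161
19881924344444057/1102591088115674
40300772227865455/2234958323591117
1551311269003331347/86031007384578120
2229093509316759105217/123618750145579869415
35729140211869510134154/1981429508590369204677
1002645019441663042861529/55603644990675917600371

APPEND 18: p_0 = 18·1 + 0 = 18, q_0 = 18·0 + 1 = 1 → 18/1
APPEND 31: p_1 = 31·18 + 1 = 559, q_1 = 31·1 + 0 = 31 → 559/31
APPEND 4: p_2 = 4·559 + 18 = 2254, q_2 = 4·31 + 1 = 125 → 2254/125
APPEND 38: p_3 = 38·2254 + 559 = 86211, q_3 = 38·125 + 31 = 4781 → 86211/4781
APPEND 34: p_4 = 34·86211 + 2254 = 2933428, q_4 = 34·4781 + 125 = 162679 → 2933428/162679
APPEND 8: p_5 = 8·2933428 + 86211 = 23553635, q_5 = 8·162679 + 4781 = 1306213 → 23553635/1306213
APPEND 7: p_6 = 7·23553635 + 2933428 = 167808873, q_6 = 7·1306213 + 162679 = 9306170 → 167808873/9306170
APPEND 50: p_7 = 50·167808873 + 23553635 = 8413997285, q_7 = 50·9306170 + 1306213 = 466614713 → 8413997285/466614713
APPEND 7: p_8 = 7·8413997285 + 167808873 = 59065789868, q_8 = 7·466614713 + 9306170 = 3275609161 → 59065789868/3275609161
APPEND 22: p_9 = 22·59065789868 + 8413997285 = 1307861374381, q_9 = 22·3275609161 + 466614713 = 72530016255 → 1307861374381/72530016255
APPEND 12: p_10 = 12·1307861374381 + 59065789868 = 15753402282440, q_10 = 12·72530016255 + 3275609161 = 873635804221 → 15753402282440/873635804221
APPEND 34: p_11 = 34·15753402282440 + 1307861374381 = 536923538977341, q_11 = 34·873635804221 + 72530016255 = 29776147359769 → 536923538977341/29776147359769
APPEND 37: p_12 = 37·536923538977341 + 15753402282440 = 19881924344444057, q_12 = 37·29776147359769 + 873635804221 = 1102591088115674 → 19881924344444057/1102591088115674
APPEND 2: p_13 = 2·19881924344444057 + 536923538977341 = 40300772227865455, q_13 = 2·1102591088115674 + 29776147359769 = 2234958323591117 → 40300772227865455/2234958323591117
APPEND 38: p_14 = 38·40300772227865455 + 19881924344444057 = 1551311269003331347, q_14 = 38·2234958323591117 + 1102591088115674 = 86031007384578120 → 1551311269003331347/86031007384578120
APPEND 41: p_15 = 41·1551311269003331347 + 40300772227865455 = 63644062801364450682, q_15 = 41·86031007384578120 + 2234958323591117 = 3529506261091294037 → 63644062801364450682/3529506261091294037
APPEND 35: p_16 = 35·63644062801364450682 + 1551311269003331347 = 2229093509316759105217, q_16 = 35·3529506261091294037 + 86031007384578120 = 123618750145579869415 → 2229093509316759105217/123618750145579869415
APPEND 16: p_17 = 16·2229093509316759105217 + 63644062801364450682 = 35729140211869510134154, q_17 = 16·123618750145579869415 + 3529506261091294037 = 1981429508590369204677 → 35729140211869510134154/1981429508590369204677
APPEND 28: p_18 = 28·35729140211869510134154 + 2229093509316759105217 = 1002645019441663042861529, q_18 = 28·1981429508590369204677 + 123618750145579869415 = 55603644990675917600371 → 1002645019441663042861529/55603644990675917600371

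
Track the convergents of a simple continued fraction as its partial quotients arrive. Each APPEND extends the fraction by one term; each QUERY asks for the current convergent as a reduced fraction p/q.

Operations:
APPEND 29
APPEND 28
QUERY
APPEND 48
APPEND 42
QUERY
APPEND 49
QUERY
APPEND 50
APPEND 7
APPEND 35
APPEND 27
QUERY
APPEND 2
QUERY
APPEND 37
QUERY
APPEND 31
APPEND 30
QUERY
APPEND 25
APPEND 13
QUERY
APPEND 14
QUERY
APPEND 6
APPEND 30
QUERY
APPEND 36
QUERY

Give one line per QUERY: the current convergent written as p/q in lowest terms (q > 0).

813/28
1641039/56518
80449964/2770727
26832607466055/924125087074
54657968933644/1882440995121
2049177458010883/70574441906551
1909423952476141393/65761278644852611
623298737576396617339/21466642810043227812
8773981504040623448588/302179220996866602845
1606789614358644742714598/55338438284734151949305
57897693304673030875034395/1994018320219220713019862

APPEND 29: p_0 = 29·1 + 0 = 29, q_0 = 29·0 + 1 = 1 → 29/1
APPEND 28: p_1 = 28·29 + 1 = 813, q_1 = 28·1 + 0 = 28 → 813/28
APPEND 48: p_2 = 48·813 + 29 = 39053, q_2 = 48·28 + 1 = 1345 → 39053/1345
APPEND 42: p_3 = 42·39053 + 813 = 1641039, q_3 = 42·1345 + 28 = 56518 → 1641039/56518
APPEND 49: p_4 = 49·1641039 + 39053 = 80449964, q_4 = 49·56518 + 1345 = 2770727 → 80449964/2770727
APPEND 50: p_5 = 50·80449964 + 1641039 = 4024139239, q_5 = 50·2770727 + 56518 = 138592868 → 4024139239/138592868
APPEND 7: p_6 = 7·4024139239 + 80449964 = 28249424637, q_6 = 7·138592868 + 2770727 = 972920803 → 28249424637/972920803
APPEND 35: p_7 = 35·28249424637 + 4024139239 = 992754001534, q_7 = 35·972920803 + 138592868 = 34190820973 → 992754001534/34190820973
APPEND 27: p_8 = 27·992754001534 + 28249424637 = 26832607466055, q_8 = 27·34190820973 + 972920803 = 924125087074 → 26832607466055/924125087074
APPEND 2: p_9 = 2·26832607466055 + 992754001534 = 54657968933644, q_9 = 2·924125087074 + 34190820973 = 1882440995121 → 54657968933644/1882440995121
APPEND 37: p_10 = 37·54657968933644 + 26832607466055 = 2049177458010883, q_10 = 37·1882440995121 + 924125087074 = 70574441906551 → 2049177458010883/70574441906551
APPEND 31: p_11 = 31·2049177458010883 + 54657968933644 = 63579159167271017, q_11 = 31·70574441906551 + 1882440995121 = 2189690140098202 → 63579159167271017/2189690140098202
APPEND 30: p_12 = 30·63579159167271017 + 2049177458010883 = 1909423952476141393, q_12 = 30·2189690140098202 + 70574441906551 = 65761278644852611 → 1909423952476141393/65761278644852611
APPEND 25: p_13 = 25·1909423952476141393 + 63579159167271017 = 47799177971070805842, q_13 = 25·65761278644852611 + 2189690140098202 = 1646221656261413477 → 47799177971070805842/1646221656261413477
APPEND 13: p_14 = 13·47799177971070805842 + 1909423952476141393 = 623298737576396617339, q_14 = 13·1646221656261413477 + 65761278644852611 = 21466642810043227812 → 623298737576396617339/21466642810043227812
APPEND 14: p_15 = 14·623298737576396617339 + 47799177971070805842 = 8773981504040623448588, q_15 = 14·21466642810043227812 + 1646221656261413477 = 302179220996866602845 → 8773981504040623448588/302179220996866602845
APPEND 6: p_16 = 6·8773981504040623448588 + 623298737576396617339 = 53267187761820137308867, q_16 = 6·302179220996866602845 + 21466642810043227812 = 1834541968791242844882 → 53267187761820137308867/1834541968791242844882
APPEND 30: p_17 = 30·53267187761820137308867 + 8773981504040623448588 = 1606789614358644742714598, q_17 = 30·1834541968791242844882 + 302179220996866602845 = 55338438284734151949305 → 1606789614358644742714598/55338438284734151949305
APPEND 36: p_18 = 36·1606789614358644742714598 + 53267187761820137308867 = 57897693304673030875034395, q_18 = 36·55338438284734151949305 + 1834541968791242844882 = 1994018320219220713019862 → 57897693304673030875034395/1994018320219220713019862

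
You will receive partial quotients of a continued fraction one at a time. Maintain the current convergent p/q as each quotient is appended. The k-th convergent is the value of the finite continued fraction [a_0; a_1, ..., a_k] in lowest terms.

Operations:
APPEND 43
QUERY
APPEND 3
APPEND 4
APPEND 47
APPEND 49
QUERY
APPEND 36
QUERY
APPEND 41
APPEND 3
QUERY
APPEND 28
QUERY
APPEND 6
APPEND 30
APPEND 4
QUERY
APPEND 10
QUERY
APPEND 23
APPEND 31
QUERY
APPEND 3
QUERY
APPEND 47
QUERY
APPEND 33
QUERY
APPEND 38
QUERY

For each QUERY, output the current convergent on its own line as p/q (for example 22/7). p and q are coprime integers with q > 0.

APPEND 43: p_0 = 43·1 + 0 = 43, q_0 = 43·0 + 1 = 1 → 43/1
APPEND 3: p_1 = 3·43 + 1 = 130, q_1 = 3·1 + 0 = 3 → 130/3
APPEND 4: p_2 = 4·130 + 43 = 563, q_2 = 4·3 + 1 = 13 → 563/13
APPEND 47: p_3 = 47·563 + 130 = 26591, q_3 = 47·13 + 3 = 614 → 26591/614
APPEND 49: p_4 = 49·26591 + 563 = 1303522, q_4 = 49·614 + 13 = 30099 → 1303522/30099
APPEND 36: p_5 = 36·1303522 + 26591 = 46953383, q_5 = 36·30099 + 614 = 1084178 → 46953383/1084178
APPEND 41: p_6 = 41·46953383 + 1303522 = 1926392225, q_6 = 41·1084178 + 30099 = 44481397 → 1926392225/44481397
APPEND 3: p_7 = 3·1926392225 + 46953383 = 5826130058, q_7 = 3·44481397 + 1084178 = 134528369 → 5826130058/134528369
APPEND 28: p_8 = 28·5826130058 + 1926392225 = 165058033849, q_8 = 28·134528369 + 44481397 = 3811275729 → 165058033849/3811275729
APPEND 6: p_9 = 6·165058033849 + 5826130058 = 996174333152, q_9 = 6·3811275729 + 134528369 = 23002182743 → 996174333152/23002182743
APPEND 30: p_10 = 30·996174333152 + 165058033849 = 30050288028409, q_10 = 30·23002182743 + 3811275729 = 693876758019 → 30050288028409/693876758019
APPEND 4: p_11 = 4·30050288028409 + 996174333152 = 121197326446788, q_11 = 4·693876758019 + 23002182743 = 2798509214819 → 121197326446788/2798509214819
APPEND 10: p_12 = 10·121197326446788 + 30050288028409 = 1242023552496289, q_12 = 10·2798509214819 + 693876758019 = 28678968906209 → 1242023552496289/28678968906209
APPEND 23: p_13 = 23·1242023552496289 + 121197326446788 = 28687739033861435, q_13 = 23·28678968906209 + 2798509214819 = 662414794057626 → 28687739033861435/662414794057626
APPEND 31: p_14 = 31·28687739033861435 + 1242023552496289 = 890561933602200774, q_14 = 31·662414794057626 + 28678968906209 = 20563537584692615 → 890561933602200774/20563537584692615
APPEND 3: p_15 = 3·890561933602200774 + 28687739033861435 = 2700373539840463757, q_15 = 3·20563537584692615 + 662414794057626 = 62353027548135471 → 2700373539840463757/62353027548135471
APPEND 47: p_16 = 47·2700373539840463757 + 890561933602200774 = 127808118306103997353, q_16 = 47·62353027548135471 + 20563537584692615 = 2951155832347059752 → 127808118306103997353/2951155832347059752
APPEND 33: p_17 = 33·127808118306103997353 + 2700373539840463757 = 4220368277641272376406, q_17 = 33·2951155832347059752 + 62353027548135471 = 97450495495001107287 → 4220368277641272376406/97450495495001107287
APPEND 38: p_18 = 38·4220368277641272376406 + 127808118306103997353 = 160501802668674454300781, q_18 = 38·97450495495001107287 + 2951155832347059752 = 3706069984642389136658 → 160501802668674454300781/3706069984642389136658

43/1
1303522/30099
46953383/1084178
5826130058/134528369
165058033849/3811275729
121197326446788/2798509214819
1242023552496289/28678968906209
890561933602200774/20563537584692615
2700373539840463757/62353027548135471
127808118306103997353/2951155832347059752
4220368277641272376406/97450495495001107287
160501802668674454300781/3706069984642389136658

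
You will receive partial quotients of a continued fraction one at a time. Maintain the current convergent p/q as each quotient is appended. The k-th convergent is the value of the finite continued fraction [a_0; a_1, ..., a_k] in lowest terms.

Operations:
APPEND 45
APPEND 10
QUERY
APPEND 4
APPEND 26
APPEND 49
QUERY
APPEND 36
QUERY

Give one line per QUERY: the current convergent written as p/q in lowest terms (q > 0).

451/10
2379574/52765
85713189/1900616

APPEND 45: p_0 = 45·1 + 0 = 45, q_0 = 45·0 + 1 = 1 → 45/1
APPEND 10: p_1 = 10·45 + 1 = 451, q_1 = 10·1 + 0 = 10 → 451/10
APPEND 4: p_2 = 4·451 + 45 = 1849, q_2 = 4·10 + 1 = 41 → 1849/41
APPEND 26: p_3 = 26·1849 + 451 = 48525, q_3 = 26·41 + 10 = 1076 → 48525/1076
APPEND 49: p_4 = 49·48525 + 1849 = 2379574, q_4 = 49·1076 + 41 = 52765 → 2379574/52765
APPEND 36: p_5 = 36·2379574 + 48525 = 85713189, q_5 = 36·52765 + 1076 = 1900616 → 85713189/1900616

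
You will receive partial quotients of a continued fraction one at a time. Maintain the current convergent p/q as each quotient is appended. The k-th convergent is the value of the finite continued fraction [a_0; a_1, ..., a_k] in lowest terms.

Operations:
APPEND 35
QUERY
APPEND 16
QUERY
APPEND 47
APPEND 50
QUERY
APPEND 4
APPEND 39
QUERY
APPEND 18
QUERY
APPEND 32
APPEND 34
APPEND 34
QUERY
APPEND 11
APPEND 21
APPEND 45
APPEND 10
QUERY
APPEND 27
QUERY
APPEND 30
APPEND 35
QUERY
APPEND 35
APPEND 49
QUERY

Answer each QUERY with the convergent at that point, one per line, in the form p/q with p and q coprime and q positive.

35/1
561/16
1320661/37666
208373455/5942929
3756031236/107124139
139432093631123/3976682311915
14643243826237532260/417633610716000247
396828664261919183897/11317778345967451656
417579439673195375904847/11909602217986851699101
717150374134615771892126782/20453535004280934753603739

APPEND 35: p_0 = 35·1 + 0 = 35, q_0 = 35·0 + 1 = 1 → 35/1
APPEND 16: p_1 = 16·35 + 1 = 561, q_1 = 16·1 + 0 = 16 → 561/16
APPEND 47: p_2 = 47·561 + 35 = 26402, q_2 = 47·16 + 1 = 753 → 26402/753
APPEND 50: p_3 = 50·26402 + 561 = 1320661, q_3 = 50·753 + 16 = 37666 → 1320661/37666
APPEND 4: p_4 = 4·1320661 + 26402 = 5309046, q_4 = 4·37666 + 753 = 151417 → 5309046/151417
APPEND 39: p_5 = 39·5309046 + 1320661 = 208373455, q_5 = 39·151417 + 37666 = 5942929 → 208373455/5942929
APPEND 18: p_6 = 18·208373455 + 5309046 = 3756031236, q_6 = 18·5942929 + 151417 = 107124139 → 3756031236/107124139
APPEND 32: p_7 = 32·3756031236 + 208373455 = 120401373007, q_7 = 32·107124139 + 5942929 = 3433915377 → 120401373007/3433915377
APPEND 34: p_8 = 34·120401373007 + 3756031236 = 4097402713474, q_8 = 34·3433915377 + 107124139 = 116860246957 → 4097402713474/116860246957
APPEND 34: p_9 = 34·4097402713474 + 120401373007 = 139432093631123, q_9 = 34·116860246957 + 3433915377 = 3976682311915 → 139432093631123/3976682311915
APPEND 11: p_10 = 11·139432093631123 + 4097402713474 = 1537850432655827, q_10 = 11·3976682311915 + 116860246957 = 43860365678022 → 1537850432655827/43860365678022
APPEND 21: p_11 = 21·1537850432655827 + 139432093631123 = 32434291179403490, q_11 = 21·43860365678022 + 3976682311915 = 925044361550377 → 32434291179403490/925044361550377
APPEND 45: p_12 = 45·32434291179403490 + 1537850432655827 = 1461080953505812877, q_12 = 45·925044361550377 + 43860365678022 = 41670856635444987 → 1461080953505812877/41670856635444987
APPEND 10: p_13 = 10·1461080953505812877 + 32434291179403490 = 14643243826237532260, q_13 = 10·41670856635444987 + 925044361550377 = 417633610716000247 → 14643243826237532260/417633610716000247
APPEND 27: p_14 = 27·14643243826237532260 + 1461080953505812877 = 396828664261919183897, q_14 = 27·417633610716000247 + 41670856635444987 = 11317778345967451656 → 396828664261919183897/11317778345967451656
APPEND 30: p_15 = 30·396828664261919183897 + 14643243826237532260 = 11919503171683813049170, q_15 = 30·11317778345967451656 + 417633610716000247 = 339950983989739549927 → 11919503171683813049170/339950983989739549927
APPEND 35: p_16 = 35·11919503171683813049170 + 396828664261919183897 = 417579439673195375904847, q_16 = 35·339950983989739549927 + 11317778345967451656 = 11909602217986851699101 → 417579439673195375904847/11909602217986851699101
APPEND 35: p_17 = 35·417579439673195375904847 + 11919503171683813049170 = 14627199891733521969718815, q_17 = 35·11909602217986851699101 + 339950983989739549927 = 417176028613529549018462 → 14627199891733521969718815/417176028613529549018462
APPEND 49: p_18 = 49·14627199891733521969718815 + 417579439673195375904847 = 717150374134615771892126782, q_18 = 49·417176028613529549018462 + 11909602217986851699101 = 20453535004280934753603739 → 717150374134615771892126782/20453535004280934753603739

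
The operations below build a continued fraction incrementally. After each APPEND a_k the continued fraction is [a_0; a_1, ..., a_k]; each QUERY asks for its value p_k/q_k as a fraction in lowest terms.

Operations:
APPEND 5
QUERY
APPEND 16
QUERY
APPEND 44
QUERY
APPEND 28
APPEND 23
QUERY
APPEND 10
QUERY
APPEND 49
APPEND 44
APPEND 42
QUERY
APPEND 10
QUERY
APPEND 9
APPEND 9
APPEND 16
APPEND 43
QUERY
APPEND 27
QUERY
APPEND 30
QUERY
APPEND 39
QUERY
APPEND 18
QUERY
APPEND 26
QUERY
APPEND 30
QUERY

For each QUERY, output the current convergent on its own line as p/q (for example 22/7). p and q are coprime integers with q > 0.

APPEND 5: p_0 = 5·1 + 0 = 5, q_0 = 5·0 + 1 = 1 → 5/1
APPEND 16: p_1 = 16·5 + 1 = 81, q_1 = 16·1 + 0 = 16 → 81/16
APPEND 44: p_2 = 44·81 + 5 = 3569, q_2 = 44·16 + 1 = 705 → 3569/705
APPEND 28: p_3 = 28·3569 + 81 = 100013, q_3 = 28·705 + 16 = 19756 → 100013/19756
APPEND 23: p_4 = 23·100013 + 3569 = 2303868, q_4 = 23·19756 + 705 = 455093 → 2303868/455093
APPEND 10: p_5 = 10·2303868 + 100013 = 23138693, q_5 = 10·455093 + 19756 = 4570686 → 23138693/4570686
APPEND 49: p_6 = 49·23138693 + 2303868 = 1136099825, q_6 = 49·4570686 + 455093 = 224418707 → 1136099825/224418707
APPEND 44: p_7 = 44·1136099825 + 23138693 = 50011530993, q_7 = 44·224418707 + 4570686 = 9878993794 → 50011530993/9878993794
APPEND 42: p_8 = 42·50011530993 + 1136099825 = 2101620401531, q_8 = 42·9878993794 + 224418707 = 415142158055 → 2101620401531/415142158055
APPEND 10: p_9 = 10·2101620401531 + 50011530993 = 21066215546303, q_9 = 10·415142158055 + 9878993794 = 4161300574344 → 21066215546303/4161300574344
APPEND 9: p_10 = 9·21066215546303 + 2101620401531 = 191697560318258, q_10 = 9·4161300574344 + 415142158055 = 37866847327151 → 191697560318258/37866847327151
APPEND 9: p_11 = 9·191697560318258 + 21066215546303 = 1746344258410625, q_11 = 9·37866847327151 + 4161300574344 = 344962926518703 → 1746344258410625/344962926518703
APPEND 16: p_12 = 16·1746344258410625 + 191697560318258 = 28133205694888258, q_12 = 16·344962926518703 + 37866847327151 = 5557273671626399 → 28133205694888258/5557273671626399
APPEND 43: p_13 = 43·28133205694888258 + 1746344258410625 = 1211474189138605719, q_13 = 43·5557273671626399 + 344962926518703 = 239307730806453860 → 1211474189138605719/239307730806453860
APPEND 27: p_14 = 27·1211474189138605719 + 28133205694888258 = 32737936312437242671, q_14 = 27·239307730806453860 + 5557273671626399 = 6466866005445880619 → 32737936312437242671/6466866005445880619
APPEND 30: p_15 = 30·32737936312437242671 + 1211474189138605719 = 983349563562255885849, q_15 = 30·6466866005445880619 + 239307730806453860 = 194245287894182872430 → 983349563562255885849/194245287894182872430
APPEND 39: p_16 = 39·983349563562255885849 + 32737936312437242671 = 38383370915240416790782, q_16 = 39·194245287894182872430 + 6466866005445880619 = 7582033093878577905389 → 38383370915240416790782/7582033093878577905389
APPEND 18: p_17 = 18·38383370915240416790782 + 983349563562255885849 = 691884026037889758119925, q_17 = 18·7582033093878577905389 + 194245287894182872430 = 136670840977708585169432 → 691884026037889758119925/136670840977708585169432
APPEND 26: p_18 = 26·691884026037889758119925 + 38383370915240416790782 = 18027368047900374127908832, q_18 = 26·136670840977708585169432 + 7582033093878577905389 = 3561023898514301792310621 → 18027368047900374127908832/3561023898514301792310621
APPEND 30: p_19 = 30·18027368047900374127908832 + 691884026037889758119925 = 541512925463049113595384885, q_19 = 30·3561023898514301792310621 + 136670840977708585169432 = 106967387796406762354488062 → 541512925463049113595384885/106967387796406762354488062

5/1
81/16
3569/705
2303868/455093
23138693/4570686
2101620401531/415142158055
21066215546303/4161300574344
1211474189138605719/239307730806453860
32737936312437242671/6466866005445880619
983349563562255885849/194245287894182872430
38383370915240416790782/7582033093878577905389
691884026037889758119925/136670840977708585169432
18027368047900374127908832/3561023898514301792310621
541512925463049113595384885/106967387796406762354488062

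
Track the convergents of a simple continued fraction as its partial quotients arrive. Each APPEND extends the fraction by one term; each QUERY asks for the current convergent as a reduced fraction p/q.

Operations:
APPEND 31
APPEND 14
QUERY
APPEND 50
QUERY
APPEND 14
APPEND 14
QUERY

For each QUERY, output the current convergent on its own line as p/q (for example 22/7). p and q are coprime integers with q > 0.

APPEND 31: p_0 = 31·1 + 0 = 31, q_0 = 31·0 + 1 = 1 → 31/1
APPEND 14: p_1 = 14·31 + 1 = 435, q_1 = 14·1 + 0 = 14 → 435/14
APPEND 50: p_2 = 50·435 + 31 = 21781, q_2 = 50·14 + 1 = 701 → 21781/701
APPEND 14: p_3 = 14·21781 + 435 = 305369, q_3 = 14·701 + 14 = 9828 → 305369/9828
APPEND 14: p_4 = 14·305369 + 21781 = 4296947, q_4 = 14·9828 + 701 = 138293 → 4296947/138293

435/14
21781/701
4296947/138293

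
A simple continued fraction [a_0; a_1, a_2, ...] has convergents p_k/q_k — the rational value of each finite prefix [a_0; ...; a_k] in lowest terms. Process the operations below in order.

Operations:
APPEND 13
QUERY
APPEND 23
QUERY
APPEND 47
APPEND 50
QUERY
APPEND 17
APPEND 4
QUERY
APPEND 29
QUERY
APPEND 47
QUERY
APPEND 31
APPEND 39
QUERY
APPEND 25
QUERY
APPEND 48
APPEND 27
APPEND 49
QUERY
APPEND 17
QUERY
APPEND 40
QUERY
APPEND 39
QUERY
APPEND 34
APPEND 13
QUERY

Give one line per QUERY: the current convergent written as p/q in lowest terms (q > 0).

APPEND 13: p_0 = 13·1 + 0 = 13, q_0 = 13·0 + 1 = 1 → 13/1
APPEND 23: p_1 = 23·13 + 1 = 300, q_1 = 23·1 + 0 = 23 → 300/23
APPEND 47: p_2 = 47·300 + 13 = 14113, q_2 = 47·23 + 1 = 1082 → 14113/1082
APPEND 50: p_3 = 50·14113 + 300 = 705950, q_3 = 50·1082 + 23 = 54123 → 705950/54123
APPEND 17: p_4 = 17·705950 + 14113 = 12015263, q_4 = 17·54123 + 1082 = 921173 → 12015263/921173
APPEND 4: p_5 = 4·12015263 + 705950 = 48767002, q_5 = 4·921173 + 54123 = 3738815 → 48767002/3738815
APPEND 29: p_6 = 29·48767002 + 12015263 = 1426258321, q_6 = 29·3738815 + 921173 = 109346808 → 1426258321/109346808
APPEND 47: p_7 = 47·1426258321 + 48767002 = 67082908089, q_7 = 47·109346808 + 3738815 = 5143038791 → 67082908089/5143038791
APPEND 31: p_8 = 31·67082908089 + 1426258321 = 2080996409080, q_8 = 31·5143038791 + 109346808 = 159543549329 → 2080996409080/159543549329
APPEND 39: p_9 = 39·2080996409080 + 67082908089 = 81225942862209, q_9 = 39·159543549329 + 5143038791 = 6227341462622 → 81225942862209/6227341462622
APPEND 25: p_10 = 25·81225942862209 + 2080996409080 = 2032729567964305, q_10 = 25·6227341462622 + 159543549329 = 155843080114879 → 2032729567964305/155843080114879
APPEND 48: p_11 = 48·2032729567964305 + 81225942862209 = 97652245205148849, q_11 = 48·155843080114879 + 6227341462622 = 7486695186976814 → 97652245205148849/7486695186976814
APPEND 27: p_12 = 27·97652245205148849 + 2032729567964305 = 2638643350106983228, q_12 = 27·7486695186976814 + 155843080114879 = 202296613128488857 → 2638643350106983228/202296613128488857
APPEND 49: p_13 = 49·2638643350106983228 + 97652245205148849 = 129391176400447327021, q_13 = 49·202296613128488857 + 7486695186976814 = 9920020738482930807 → 129391176400447327021/9920020738482930807
APPEND 17: p_14 = 17·129391176400447327021 + 2638643350106983228 = 2202288642157711542585, q_14 = 17·9920020738482930807 + 202296613128488857 = 168842649167338312576 → 2202288642157711542585/168842649167338312576
APPEND 40: p_15 = 40·2202288642157711542585 + 129391176400447327021 = 88220936862708909030421, q_15 = 40·168842649167338312576 + 9920020738482930807 = 6763625987432015433847 → 88220936862708909030421/6763625987432015433847
APPEND 39: p_16 = 39·88220936862708909030421 + 2202288642157711542585 = 3442818826287805163729004, q_16 = 39·6763625987432015433847 + 168842649167338312576 = 263950256159015940232609 → 3442818826287805163729004/263950256159015940232609
APPEND 34: p_17 = 34·3442818826287805163729004 + 88220936862708909030421 = 117144061030648084475816557, q_17 = 34·263950256159015940232609 + 6763625987432015433847 = 8981072335393973983342553 → 117144061030648084475816557/8981072335393973983342553
APPEND 13: p_18 = 13·117144061030648084475816557 + 3442818826287805163729004 = 1526315612224712903349344245, q_18 = 13·8981072335393973983342553 + 263950256159015940232609 = 117017890616280677723685798 → 1526315612224712903349344245/117017890616280677723685798

13/1
300/23
705950/54123
48767002/3738815
1426258321/109346808
67082908089/5143038791
81225942862209/6227341462622
2032729567964305/155843080114879
129391176400447327021/9920020738482930807
2202288642157711542585/168842649167338312576
88220936862708909030421/6763625987432015433847
3442818826287805163729004/263950256159015940232609
1526315612224712903349344245/117017890616280677723685798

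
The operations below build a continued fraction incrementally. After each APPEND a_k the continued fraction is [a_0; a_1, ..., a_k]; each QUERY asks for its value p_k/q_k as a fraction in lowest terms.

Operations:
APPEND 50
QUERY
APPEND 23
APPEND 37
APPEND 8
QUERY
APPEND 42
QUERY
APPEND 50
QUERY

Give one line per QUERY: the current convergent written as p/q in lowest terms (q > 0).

50/1
342247/6839
14417011/288090
721192797/14411339

APPEND 50: p_0 = 50·1 + 0 = 50, q_0 = 50·0 + 1 = 1 → 50/1
APPEND 23: p_1 = 23·50 + 1 = 1151, q_1 = 23·1 + 0 = 23 → 1151/23
APPEND 37: p_2 = 37·1151 + 50 = 42637, q_2 = 37·23 + 1 = 852 → 42637/852
APPEND 8: p_3 = 8·42637 + 1151 = 342247, q_3 = 8·852 + 23 = 6839 → 342247/6839
APPEND 42: p_4 = 42·342247 + 42637 = 14417011, q_4 = 42·6839 + 852 = 288090 → 14417011/288090
APPEND 50: p_5 = 50·14417011 + 342247 = 721192797, q_5 = 50·288090 + 6839 = 14411339 → 721192797/14411339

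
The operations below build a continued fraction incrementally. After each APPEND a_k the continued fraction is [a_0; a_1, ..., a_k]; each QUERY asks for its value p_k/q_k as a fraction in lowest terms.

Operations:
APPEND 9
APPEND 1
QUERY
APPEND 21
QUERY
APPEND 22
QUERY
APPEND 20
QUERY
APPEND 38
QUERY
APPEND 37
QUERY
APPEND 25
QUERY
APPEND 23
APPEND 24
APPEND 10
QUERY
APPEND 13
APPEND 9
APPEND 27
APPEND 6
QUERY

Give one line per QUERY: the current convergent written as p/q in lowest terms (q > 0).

10/1
219/22
4828/485
96779/9722
3682430/369921
136346689/13696799
3412349655/342789896
18981637186264/1906813221047
369357791715403591/37104087156892736

APPEND 9: p_0 = 9·1 + 0 = 9, q_0 = 9·0 + 1 = 1 → 9/1
APPEND 1: p_1 = 1·9 + 1 = 10, q_1 = 1·1 + 0 = 1 → 10/1
APPEND 21: p_2 = 21·10 + 9 = 219, q_2 = 21·1 + 1 = 22 → 219/22
APPEND 22: p_3 = 22·219 + 10 = 4828, q_3 = 22·22 + 1 = 485 → 4828/485
APPEND 20: p_4 = 20·4828 + 219 = 96779, q_4 = 20·485 + 22 = 9722 → 96779/9722
APPEND 38: p_5 = 38·96779 + 4828 = 3682430, q_5 = 38·9722 + 485 = 369921 → 3682430/369921
APPEND 37: p_6 = 37·3682430 + 96779 = 136346689, q_6 = 37·369921 + 9722 = 13696799 → 136346689/13696799
APPEND 25: p_7 = 25·136346689 + 3682430 = 3412349655, q_7 = 25·13696799 + 369921 = 342789896 → 3412349655/342789896
APPEND 23: p_8 = 23·3412349655 + 136346689 = 78620388754, q_8 = 23·342789896 + 13696799 = 7897864407 → 78620388754/7897864407
APPEND 24: p_9 = 24·78620388754 + 3412349655 = 1890301679751, q_9 = 24·7897864407 + 342789896 = 189891535664 → 1890301679751/189891535664
APPEND 10: p_10 = 10·1890301679751 + 78620388754 = 18981637186264, q_10 = 10·189891535664 + 7897864407 = 1906813221047 → 18981637186264/1906813221047
APPEND 13: p_11 = 13·18981637186264 + 1890301679751 = 248651585101183, q_11 = 13·1906813221047 + 189891535664 = 24978463409275 → 248651585101183/24978463409275
APPEND 9: p_12 = 9·248651585101183 + 18981637186264 = 2256845903096911, q_12 = 9·24978463409275 + 1906813221047 = 226712983904522 → 2256845903096911/226712983904522
APPEND 27: p_13 = 27·2256845903096911 + 248651585101183 = 61183490968717780, q_13 = 27·226712983904522 + 24978463409275 = 6146229028831369 → 61183490968717780/6146229028831369
APPEND 6: p_14 = 6·61183490968717780 + 2256845903096911 = 369357791715403591, q_14 = 6·6146229028831369 + 226712983904522 = 37104087156892736 → 369357791715403591/37104087156892736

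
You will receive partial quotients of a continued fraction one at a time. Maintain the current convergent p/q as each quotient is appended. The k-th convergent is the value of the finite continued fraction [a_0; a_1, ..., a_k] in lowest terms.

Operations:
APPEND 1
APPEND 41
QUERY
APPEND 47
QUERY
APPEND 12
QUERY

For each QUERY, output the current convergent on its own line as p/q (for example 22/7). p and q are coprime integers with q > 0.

APPEND 1: p_0 = 1·1 + 0 = 1, q_0 = 1·0 + 1 = 1 → 1/1
APPEND 41: p_1 = 41·1 + 1 = 42, q_1 = 41·1 + 0 = 41 → 42/41
APPEND 47: p_2 = 47·42 + 1 = 1975, q_2 = 47·41 + 1 = 1928 → 1975/1928
APPEND 12: p_3 = 12·1975 + 42 = 23742, q_3 = 12·1928 + 41 = 23177 → 23742/23177

42/41
1975/1928
23742/23177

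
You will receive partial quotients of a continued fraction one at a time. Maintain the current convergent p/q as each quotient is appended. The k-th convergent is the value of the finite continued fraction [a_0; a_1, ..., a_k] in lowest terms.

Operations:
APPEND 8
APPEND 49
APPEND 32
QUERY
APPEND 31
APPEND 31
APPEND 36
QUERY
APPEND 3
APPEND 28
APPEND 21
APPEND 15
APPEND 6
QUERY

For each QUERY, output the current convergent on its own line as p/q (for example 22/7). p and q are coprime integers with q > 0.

APPEND 8: p_0 = 8·1 + 0 = 8, q_0 = 8·0 + 1 = 1 → 8/1
APPEND 49: p_1 = 49·8 + 1 = 393, q_1 = 49·1 + 0 = 49 → 393/49
APPEND 32: p_2 = 32·393 + 8 = 12584, q_2 = 32·49 + 1 = 1569 → 12584/1569
APPEND 31: p_3 = 31·12584 + 393 = 390497, q_3 = 31·1569 + 49 = 48688 → 390497/48688
APPEND 31: p_4 = 31·390497 + 12584 = 12117991, q_4 = 31·48688 + 1569 = 1510897 → 12117991/1510897
APPEND 36: p_5 = 36·12117991 + 390497 = 436638173, q_5 = 36·1510897 + 48688 = 54440980 → 436638173/54440980
APPEND 3: p_6 = 3·436638173 + 12117991 = 1322032510, q_6 = 3·54440980 + 1510897 = 164833837 → 1322032510/164833837
APPEND 28: p_7 = 28·1322032510 + 436638173 = 37453548453, q_7 = 28·164833837 + 54440980 = 4669788416 → 37453548453/4669788416
APPEND 21: p_8 = 21·37453548453 + 1322032510 = 787846550023, q_8 = 21·4669788416 + 164833837 = 98230390573 → 787846550023/98230390573
APPEND 15: p_9 = 15·787846550023 + 37453548453 = 11855151798798, q_9 = 15·98230390573 + 4669788416 = 1478125647011 → 11855151798798/1478125647011
APPEND 6: p_10 = 6·11855151798798 + 787846550023 = 71918757342811, q_10 = 6·1478125647011 + 98230390573 = 8966984272639 → 71918757342811/8966984272639

12584/1569
436638173/54440980
71918757342811/8966984272639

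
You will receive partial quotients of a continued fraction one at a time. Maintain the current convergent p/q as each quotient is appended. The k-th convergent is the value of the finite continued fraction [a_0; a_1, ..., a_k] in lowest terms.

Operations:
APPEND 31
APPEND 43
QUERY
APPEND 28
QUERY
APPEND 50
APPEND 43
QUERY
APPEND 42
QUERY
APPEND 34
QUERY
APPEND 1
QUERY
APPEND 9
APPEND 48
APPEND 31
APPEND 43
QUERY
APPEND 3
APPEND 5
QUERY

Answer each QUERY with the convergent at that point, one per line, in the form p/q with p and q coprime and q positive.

1334/43
37383/1205
80468195/2593804
3381534674/109000061
115052647111/3708595878
118434181785/3817595939
75828021343003390/2444233091988301
1222058948094476235/39391729711387766

APPEND 31: p_0 = 31·1 + 0 = 31, q_0 = 31·0 + 1 = 1 → 31/1
APPEND 43: p_1 = 43·31 + 1 = 1334, q_1 = 43·1 + 0 = 43 → 1334/43
APPEND 28: p_2 = 28·1334 + 31 = 37383, q_2 = 28·43 + 1 = 1205 → 37383/1205
APPEND 50: p_3 = 50·37383 + 1334 = 1870484, q_3 = 50·1205 + 43 = 60293 → 1870484/60293
APPEND 43: p_4 = 43·1870484 + 37383 = 80468195, q_4 = 43·60293 + 1205 = 2593804 → 80468195/2593804
APPEND 42: p_5 = 42·80468195 + 1870484 = 3381534674, q_5 = 42·2593804 + 60293 = 109000061 → 3381534674/109000061
APPEND 34: p_6 = 34·3381534674 + 80468195 = 115052647111, q_6 = 34·109000061 + 2593804 = 3708595878 → 115052647111/3708595878
APPEND 1: p_7 = 1·115052647111 + 3381534674 = 118434181785, q_7 = 1·3708595878 + 109000061 = 3817595939 → 118434181785/3817595939
APPEND 9: p_8 = 9·118434181785 + 115052647111 = 1180960283176, q_8 = 9·3817595939 + 3708595878 = 38066959329 → 1180960283176/38066959329
APPEND 48: p_9 = 48·1180960283176 + 118434181785 = 56804527774233, q_9 = 48·38066959329 + 3817595939 = 1831031643731 → 56804527774233/1831031643731
APPEND 31: p_10 = 31·56804527774233 + 1180960283176 = 1762121321284399, q_10 = 31·1831031643731 + 38066959329 = 56800047914990 → 1762121321284399/56800047914990
APPEND 43: p_11 = 43·1762121321284399 + 56804527774233 = 75828021343003390, q_11 = 43·56800047914990 + 1831031643731 = 2444233091988301 → 75828021343003390/2444233091988301
APPEND 3: p_12 = 3·75828021343003390 + 1762121321284399 = 229246185350294569, q_12 = 3·2444233091988301 + 56800047914990 = 7389499323879893 → 229246185350294569/7389499323879893
APPEND 5: p_13 = 5·229246185350294569 + 75828021343003390 = 1222058948094476235, q_13 = 5·7389499323879893 + 2444233091988301 = 39391729711387766 → 1222058948094476235/39391729711387766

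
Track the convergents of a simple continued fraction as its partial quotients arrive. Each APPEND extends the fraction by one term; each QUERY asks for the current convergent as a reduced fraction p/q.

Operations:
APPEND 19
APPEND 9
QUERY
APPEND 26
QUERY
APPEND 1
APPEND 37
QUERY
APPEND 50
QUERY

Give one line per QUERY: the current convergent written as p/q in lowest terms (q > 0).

172/9
4491/235
177022/9263
8855763/463394

APPEND 19: p_0 = 19·1 + 0 = 19, q_0 = 19·0 + 1 = 1 → 19/1
APPEND 9: p_1 = 9·19 + 1 = 172, q_1 = 9·1 + 0 = 9 → 172/9
APPEND 26: p_2 = 26·172 + 19 = 4491, q_2 = 26·9 + 1 = 235 → 4491/235
APPEND 1: p_3 = 1·4491 + 172 = 4663, q_3 = 1·235 + 9 = 244 → 4663/244
APPEND 37: p_4 = 37·4663 + 4491 = 177022, q_4 = 37·244 + 235 = 9263 → 177022/9263
APPEND 50: p_5 = 50·177022 + 4663 = 8855763, q_5 = 50·9263 + 244 = 463394 → 8855763/463394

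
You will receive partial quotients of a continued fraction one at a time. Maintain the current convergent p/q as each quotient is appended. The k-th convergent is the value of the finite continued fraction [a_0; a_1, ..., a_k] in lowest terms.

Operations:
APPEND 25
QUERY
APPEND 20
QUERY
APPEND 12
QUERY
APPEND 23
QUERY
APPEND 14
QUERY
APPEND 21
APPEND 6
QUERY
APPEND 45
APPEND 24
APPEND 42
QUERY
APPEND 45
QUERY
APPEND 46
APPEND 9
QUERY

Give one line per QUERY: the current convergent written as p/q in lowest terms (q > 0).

APPEND 25: p_0 = 25·1 + 0 = 25, q_0 = 25·0 + 1 = 1 → 25/1
APPEND 20: p_1 = 20·25 + 1 = 501, q_1 = 20·1 + 0 = 20 → 501/20
APPEND 12: p_2 = 12·501 + 25 = 6037, q_2 = 12·20 + 1 = 241 → 6037/241
APPEND 23: p_3 = 23·6037 + 501 = 139352, q_3 = 23·241 + 20 = 5563 → 139352/5563
APPEND 14: p_4 = 14·139352 + 6037 = 1956965, q_4 = 14·5563 + 241 = 78123 → 1956965/78123
APPEND 21: p_5 = 21·1956965 + 139352 = 41235617, q_5 = 21·78123 + 5563 = 1646146 → 41235617/1646146
APPEND 6: p_6 = 6·41235617 + 1956965 = 249370667, q_6 = 6·1646146 + 78123 = 9954999 → 249370667/9954999
APPEND 45: p_7 = 45·249370667 + 41235617 = 11262915632, q_7 = 45·9954999 + 1646146 = 449621101 → 11262915632/449621101
APPEND 24: p_8 = 24·11262915632 + 249370667 = 270559345835, q_8 = 24·449621101 + 9954999 = 10800861423 → 270559345835/10800861423
APPEND 42: p_9 = 42·270559345835 + 11262915632 = 11374755440702, q_9 = 42·10800861423 + 449621101 = 454085800867 → 11374755440702/454085800867
APPEND 45: p_10 = 45·11374755440702 + 270559345835 = 512134554177425, q_10 = 45·454085800867 + 10800861423 = 20444661900438 → 512134554177425/20444661900438
APPEND 46: p_11 = 46·512134554177425 + 11374755440702 = 23569564247602252, q_11 = 46·20444661900438 + 454085800867 = 940908533221015 → 23569564247602252/940908533221015
APPEND 9: p_12 = 9·23569564247602252 + 512134554177425 = 212638212782597693, q_12 = 9·940908533221015 + 20444661900438 = 8488621460889573 → 212638212782597693/8488621460889573

25/1
501/20
6037/241
139352/5563
1956965/78123
249370667/9954999
11374755440702/454085800867
512134554177425/20444661900438
212638212782597693/8488621460889573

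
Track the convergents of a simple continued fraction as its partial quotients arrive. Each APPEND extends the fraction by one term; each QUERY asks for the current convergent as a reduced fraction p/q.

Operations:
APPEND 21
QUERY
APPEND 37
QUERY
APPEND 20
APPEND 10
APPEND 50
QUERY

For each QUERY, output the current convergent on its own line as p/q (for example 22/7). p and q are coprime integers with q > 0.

21/1
778/37
7844981/373091

APPEND 21: p_0 = 21·1 + 0 = 21, q_0 = 21·0 + 1 = 1 → 21/1
APPEND 37: p_1 = 37·21 + 1 = 778, q_1 = 37·1 + 0 = 37 → 778/37
APPEND 20: p_2 = 20·778 + 21 = 15581, q_2 = 20·37 + 1 = 741 → 15581/741
APPEND 10: p_3 = 10·15581 + 778 = 156588, q_3 = 10·741 + 37 = 7447 → 156588/7447
APPEND 50: p_4 = 50·156588 + 15581 = 7844981, q_4 = 50·7447 + 741 = 373091 → 7844981/373091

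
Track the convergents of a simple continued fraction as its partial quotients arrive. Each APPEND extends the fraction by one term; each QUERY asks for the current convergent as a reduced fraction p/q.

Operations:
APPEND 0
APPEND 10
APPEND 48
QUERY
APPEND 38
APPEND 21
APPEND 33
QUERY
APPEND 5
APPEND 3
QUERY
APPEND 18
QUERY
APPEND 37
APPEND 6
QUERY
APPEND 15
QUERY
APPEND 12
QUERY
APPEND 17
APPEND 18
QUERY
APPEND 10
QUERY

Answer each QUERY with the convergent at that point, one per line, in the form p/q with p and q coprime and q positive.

APPEND 0: p_0 = 0·1 + 0 = 0, q_0 = 0·0 + 1 = 1 → 0/1
APPEND 10: p_1 = 10·0 + 1 = 1, q_1 = 10·1 + 0 = 10 → 1/10
APPEND 48: p_2 = 48·1 + 0 = 48, q_2 = 48·10 + 1 = 481 → 48/481
APPEND 38: p_3 = 38·48 + 1 = 1825, q_3 = 38·481 + 10 = 18288 → 1825/18288
APPEND 21: p_4 = 21·1825 + 48 = 38373, q_4 = 21·18288 + 481 = 384529 → 38373/384529
APPEND 33: p_5 = 33·38373 + 1825 = 1268134, q_5 = 33·384529 + 18288 = 12707745 → 1268134/12707745
APPEND 5: p_6 = 5·1268134 + 38373 = 6379043, q_6 = 5·12707745 + 384529 = 63923254 → 6379043/63923254
APPEND 3: p_7 = 3·6379043 + 1268134 = 20405263, q_7 = 3·63923254 + 12707745 = 204477507 → 20405263/204477507
APPEND 18: p_8 = 18·20405263 + 6379043 = 373673777, q_8 = 18·204477507 + 63923254 = 3744518380 → 373673777/3744518380
APPEND 37: p_9 = 37·373673777 + 20405263 = 13846335012, q_9 = 37·3744518380 + 204477507 = 138751657567 → 13846335012/138751657567
APPEND 6: p_10 = 6·13846335012 + 373673777 = 83451683849, q_10 = 6·138751657567 + 3744518380 = 836254463782 → 83451683849/836254463782
APPEND 15: p_11 = 15·83451683849 + 13846335012 = 1265621592747, q_11 = 15·836254463782 + 138751657567 = 12682568614297 → 1265621592747/12682568614297
APPEND 12: p_12 = 12·1265621592747 + 83451683849 = 15270910796813, q_12 = 12·12682568614297 + 836254463782 = 153027077835346 → 15270910796813/153027077835346
APPEND 17: p_13 = 17·15270910796813 + 1265621592747 = 260871105138568, q_13 = 17·153027077835346 + 12682568614297 = 2614142891815179 → 260871105138568/2614142891815179
APPEND 18: p_14 = 18·260871105138568 + 15270910796813 = 4710950803291037, q_14 = 18·2614142891815179 + 153027077835346 = 47207599130508568 → 4710950803291037/47207599130508568
APPEND 10: p_15 = 10·4710950803291037 + 260871105138568 = 47370379138048938, q_15 = 10·47207599130508568 + 2614142891815179 = 474690134196900859 → 47370379138048938/474690134196900859

48/481
1268134/12707745
20405263/204477507
373673777/3744518380
83451683849/836254463782
1265621592747/12682568614297
15270910796813/153027077835346
4710950803291037/47207599130508568
47370379138048938/474690134196900859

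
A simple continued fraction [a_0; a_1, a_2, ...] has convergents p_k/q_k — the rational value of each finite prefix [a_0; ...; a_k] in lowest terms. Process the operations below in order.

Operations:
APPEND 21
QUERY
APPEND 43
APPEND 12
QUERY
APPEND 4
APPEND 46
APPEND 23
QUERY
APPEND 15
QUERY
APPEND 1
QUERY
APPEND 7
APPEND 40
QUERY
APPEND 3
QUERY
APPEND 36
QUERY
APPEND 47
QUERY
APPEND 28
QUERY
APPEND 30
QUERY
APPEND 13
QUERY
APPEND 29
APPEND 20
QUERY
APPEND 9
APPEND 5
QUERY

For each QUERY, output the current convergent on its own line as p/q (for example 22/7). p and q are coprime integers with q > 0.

APPEND 21: p_0 = 21·1 + 0 = 21, q_0 = 21·0 + 1 = 1 → 21/1
APPEND 43: p_1 = 43·21 + 1 = 904, q_1 = 43·1 + 0 = 43 → 904/43
APPEND 12: p_2 = 12·904 + 21 = 10869, q_2 = 12·43 + 1 = 517 → 10869/517
APPEND 4: p_3 = 4·10869 + 904 = 44380, q_3 = 4·517 + 43 = 2111 → 44380/2111
APPEND 46: p_4 = 46·44380 + 10869 = 2052349, q_4 = 46·2111 + 517 = 97623 → 2052349/97623
APPEND 23: p_5 = 23·2052349 + 44380 = 47248407, q_5 = 23·97623 + 2111 = 2247440 → 47248407/2247440
APPEND 15: p_6 = 15·47248407 + 2052349 = 710778454, q_6 = 15·2247440 + 97623 = 33809223 → 710778454/33809223
APPEND 1: p_7 = 1·710778454 + 47248407 = 758026861, q_7 = 1·33809223 + 2247440 = 36056663 → 758026861/36056663
APPEND 7: p_8 = 7·758026861 + 710778454 = 6016966481, q_8 = 7·36056663 + 33809223 = 286205864 → 6016966481/286205864
APPEND 40: p_9 = 40·6016966481 + 758026861 = 241436686101, q_9 = 40·286205864 + 36056663 = 11484291223 → 241436686101/11484291223
APPEND 3: p_10 = 3·241436686101 + 6016966481 = 730327024784, q_10 = 3·11484291223 + 286205864 = 34739079533 → 730327024784/34739079533
APPEND 36: p_11 = 36·730327024784 + 241436686101 = 26533209578325, q_11 = 36·34739079533 + 11484291223 = 1262091154411 → 26533209578325/1262091154411
APPEND 47: p_12 = 47·26533209578325 + 730327024784 = 1247791177206059, q_12 = 47·1262091154411 + 34739079533 = 59353023336850 → 1247791177206059/59353023336850
APPEND 28: p_13 = 28·1247791177206059 + 26533209578325 = 34964686171347977, q_13 = 28·59353023336850 + 1262091154411 = 1663146744586211 → 34964686171347977/1663146744586211
APPEND 30: p_14 = 30·34964686171347977 + 1247791177206059 = 1050188376317645369, q_14 = 30·1663146744586211 + 59353023336850 = 49953755360923180 → 1050188376317645369/49953755360923180
APPEND 13: p_15 = 13·1050188376317645369 + 34964686171347977 = 13687413578300737774, q_15 = 13·49953755360923180 + 1663146744586211 = 651061966436587551 → 13687413578300737774/651061966436587551
APPEND 29: p_16 = 29·13687413578300737774 + 1050188376317645369 = 397985182147039040815, q_16 = 29·651061966436587551 + 49953755360923180 = 18930750782021962159 → 397985182147039040815/18930750782021962159
APPEND 20: p_17 = 20·397985182147039040815 + 13687413578300737774 = 7973391056519081554074, q_17 = 20·18930750782021962159 + 651061966436587551 = 379266077606875830731 → 7973391056519081554074/379266077606875830731
APPEND 9: p_18 = 9·7973391056519081554074 + 397985182147039040815 = 72158504690818773027481, q_18 = 9·379266077606875830731 + 18930750782021962159 = 3432325449243904438738 → 72158504690818773027481/3432325449243904438738
APPEND 5: p_19 = 5·72158504690818773027481 + 7973391056519081554074 = 368765914510612946691479, q_19 = 5·3432325449243904438738 + 379266077606875830731 = 17540893323826398024421 → 368765914510612946691479/17540893323826398024421

21/1
10869/517
47248407/2247440
710778454/33809223
758026861/36056663
241436686101/11484291223
730327024784/34739079533
26533209578325/1262091154411
1247791177206059/59353023336850
34964686171347977/1663146744586211
1050188376317645369/49953755360923180
13687413578300737774/651061966436587551
7973391056519081554074/379266077606875830731
368765914510612946691479/17540893323826398024421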